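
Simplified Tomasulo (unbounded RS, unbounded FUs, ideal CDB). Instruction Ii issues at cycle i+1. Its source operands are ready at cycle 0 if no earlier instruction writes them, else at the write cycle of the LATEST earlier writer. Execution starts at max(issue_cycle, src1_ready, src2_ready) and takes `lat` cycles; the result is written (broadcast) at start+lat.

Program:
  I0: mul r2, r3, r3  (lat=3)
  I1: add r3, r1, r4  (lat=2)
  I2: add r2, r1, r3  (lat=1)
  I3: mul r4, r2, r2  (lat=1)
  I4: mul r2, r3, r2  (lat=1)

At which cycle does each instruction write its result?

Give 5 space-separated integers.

Answer: 4 4 5 6 6

Derivation:
I0 mul r2: issue@1 deps=(None,None) exec_start@1 write@4
I1 add r3: issue@2 deps=(None,None) exec_start@2 write@4
I2 add r2: issue@3 deps=(None,1) exec_start@4 write@5
I3 mul r4: issue@4 deps=(2,2) exec_start@5 write@6
I4 mul r2: issue@5 deps=(1,2) exec_start@5 write@6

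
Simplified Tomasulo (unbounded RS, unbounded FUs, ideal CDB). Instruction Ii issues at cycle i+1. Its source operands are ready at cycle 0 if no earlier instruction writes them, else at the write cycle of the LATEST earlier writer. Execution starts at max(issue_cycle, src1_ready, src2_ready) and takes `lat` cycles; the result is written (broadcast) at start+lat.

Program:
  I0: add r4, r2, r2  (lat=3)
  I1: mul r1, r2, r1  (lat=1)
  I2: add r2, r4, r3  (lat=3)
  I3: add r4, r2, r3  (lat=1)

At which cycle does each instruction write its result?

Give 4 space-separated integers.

Answer: 4 3 7 8

Derivation:
I0 add r4: issue@1 deps=(None,None) exec_start@1 write@4
I1 mul r1: issue@2 deps=(None,None) exec_start@2 write@3
I2 add r2: issue@3 deps=(0,None) exec_start@4 write@7
I3 add r4: issue@4 deps=(2,None) exec_start@7 write@8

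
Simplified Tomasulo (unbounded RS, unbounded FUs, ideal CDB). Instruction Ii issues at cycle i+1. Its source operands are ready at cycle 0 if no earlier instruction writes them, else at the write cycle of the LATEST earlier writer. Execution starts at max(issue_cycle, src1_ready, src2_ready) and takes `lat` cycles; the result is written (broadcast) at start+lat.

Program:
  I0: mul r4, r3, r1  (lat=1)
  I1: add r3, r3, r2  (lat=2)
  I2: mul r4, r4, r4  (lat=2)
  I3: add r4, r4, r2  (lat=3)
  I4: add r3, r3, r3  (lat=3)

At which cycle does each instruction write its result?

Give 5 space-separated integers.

Answer: 2 4 5 8 8

Derivation:
I0 mul r4: issue@1 deps=(None,None) exec_start@1 write@2
I1 add r3: issue@2 deps=(None,None) exec_start@2 write@4
I2 mul r4: issue@3 deps=(0,0) exec_start@3 write@5
I3 add r4: issue@4 deps=(2,None) exec_start@5 write@8
I4 add r3: issue@5 deps=(1,1) exec_start@5 write@8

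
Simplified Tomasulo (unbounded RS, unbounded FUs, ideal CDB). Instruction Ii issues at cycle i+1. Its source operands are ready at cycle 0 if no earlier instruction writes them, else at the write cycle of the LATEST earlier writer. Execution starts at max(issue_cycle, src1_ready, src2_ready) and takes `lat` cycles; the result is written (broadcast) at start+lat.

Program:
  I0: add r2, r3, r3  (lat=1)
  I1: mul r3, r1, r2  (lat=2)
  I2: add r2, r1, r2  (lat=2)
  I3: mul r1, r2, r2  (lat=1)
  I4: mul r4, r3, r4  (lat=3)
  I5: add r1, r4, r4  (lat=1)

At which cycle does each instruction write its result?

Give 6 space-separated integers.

Answer: 2 4 5 6 8 9

Derivation:
I0 add r2: issue@1 deps=(None,None) exec_start@1 write@2
I1 mul r3: issue@2 deps=(None,0) exec_start@2 write@4
I2 add r2: issue@3 deps=(None,0) exec_start@3 write@5
I3 mul r1: issue@4 deps=(2,2) exec_start@5 write@6
I4 mul r4: issue@5 deps=(1,None) exec_start@5 write@8
I5 add r1: issue@6 deps=(4,4) exec_start@8 write@9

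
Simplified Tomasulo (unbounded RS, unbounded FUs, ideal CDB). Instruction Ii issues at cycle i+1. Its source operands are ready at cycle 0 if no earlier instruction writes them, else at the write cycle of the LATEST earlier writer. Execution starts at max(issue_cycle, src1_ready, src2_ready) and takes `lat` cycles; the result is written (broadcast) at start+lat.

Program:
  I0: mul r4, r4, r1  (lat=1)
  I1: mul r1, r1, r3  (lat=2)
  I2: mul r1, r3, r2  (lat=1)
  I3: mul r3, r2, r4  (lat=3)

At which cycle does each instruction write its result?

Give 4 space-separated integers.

Answer: 2 4 4 7

Derivation:
I0 mul r4: issue@1 deps=(None,None) exec_start@1 write@2
I1 mul r1: issue@2 deps=(None,None) exec_start@2 write@4
I2 mul r1: issue@3 deps=(None,None) exec_start@3 write@4
I3 mul r3: issue@4 deps=(None,0) exec_start@4 write@7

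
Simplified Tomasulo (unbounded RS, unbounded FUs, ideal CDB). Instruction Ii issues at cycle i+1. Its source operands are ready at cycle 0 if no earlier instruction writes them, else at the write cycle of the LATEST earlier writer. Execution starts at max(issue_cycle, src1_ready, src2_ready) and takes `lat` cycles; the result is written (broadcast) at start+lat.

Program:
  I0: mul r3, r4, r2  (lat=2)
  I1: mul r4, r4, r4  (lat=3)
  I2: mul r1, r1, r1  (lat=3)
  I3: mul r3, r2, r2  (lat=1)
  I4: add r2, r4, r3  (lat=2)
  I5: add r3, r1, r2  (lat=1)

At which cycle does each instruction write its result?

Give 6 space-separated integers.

Answer: 3 5 6 5 7 8

Derivation:
I0 mul r3: issue@1 deps=(None,None) exec_start@1 write@3
I1 mul r4: issue@2 deps=(None,None) exec_start@2 write@5
I2 mul r1: issue@3 deps=(None,None) exec_start@3 write@6
I3 mul r3: issue@4 deps=(None,None) exec_start@4 write@5
I4 add r2: issue@5 deps=(1,3) exec_start@5 write@7
I5 add r3: issue@6 deps=(2,4) exec_start@7 write@8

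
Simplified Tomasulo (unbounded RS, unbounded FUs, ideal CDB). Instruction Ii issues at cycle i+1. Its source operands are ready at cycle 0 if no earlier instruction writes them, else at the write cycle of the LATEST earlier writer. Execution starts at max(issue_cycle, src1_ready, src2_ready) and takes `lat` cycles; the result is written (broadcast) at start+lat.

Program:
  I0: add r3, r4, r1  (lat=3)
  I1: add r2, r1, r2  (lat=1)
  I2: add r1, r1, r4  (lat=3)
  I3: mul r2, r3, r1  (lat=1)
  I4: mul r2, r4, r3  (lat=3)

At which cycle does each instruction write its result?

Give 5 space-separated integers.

Answer: 4 3 6 7 8

Derivation:
I0 add r3: issue@1 deps=(None,None) exec_start@1 write@4
I1 add r2: issue@2 deps=(None,None) exec_start@2 write@3
I2 add r1: issue@3 deps=(None,None) exec_start@3 write@6
I3 mul r2: issue@4 deps=(0,2) exec_start@6 write@7
I4 mul r2: issue@5 deps=(None,0) exec_start@5 write@8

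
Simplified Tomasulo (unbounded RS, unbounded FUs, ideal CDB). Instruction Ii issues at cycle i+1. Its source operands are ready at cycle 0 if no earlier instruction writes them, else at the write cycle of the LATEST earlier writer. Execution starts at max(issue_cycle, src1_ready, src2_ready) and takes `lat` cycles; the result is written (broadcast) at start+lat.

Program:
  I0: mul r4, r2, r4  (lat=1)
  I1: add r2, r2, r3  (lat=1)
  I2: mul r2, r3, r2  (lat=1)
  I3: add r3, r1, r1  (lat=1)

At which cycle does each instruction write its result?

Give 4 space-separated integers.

Answer: 2 3 4 5

Derivation:
I0 mul r4: issue@1 deps=(None,None) exec_start@1 write@2
I1 add r2: issue@2 deps=(None,None) exec_start@2 write@3
I2 mul r2: issue@3 deps=(None,1) exec_start@3 write@4
I3 add r3: issue@4 deps=(None,None) exec_start@4 write@5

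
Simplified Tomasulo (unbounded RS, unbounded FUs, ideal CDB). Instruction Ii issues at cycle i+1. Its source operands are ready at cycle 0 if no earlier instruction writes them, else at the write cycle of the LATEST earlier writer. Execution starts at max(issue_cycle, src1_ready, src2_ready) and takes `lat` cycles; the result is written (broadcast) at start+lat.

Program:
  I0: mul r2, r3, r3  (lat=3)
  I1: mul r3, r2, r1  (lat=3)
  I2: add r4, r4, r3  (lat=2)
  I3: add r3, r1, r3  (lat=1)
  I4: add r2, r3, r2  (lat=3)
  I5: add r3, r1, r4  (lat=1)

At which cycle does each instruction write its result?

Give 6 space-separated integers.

Answer: 4 7 9 8 11 10

Derivation:
I0 mul r2: issue@1 deps=(None,None) exec_start@1 write@4
I1 mul r3: issue@2 deps=(0,None) exec_start@4 write@7
I2 add r4: issue@3 deps=(None,1) exec_start@7 write@9
I3 add r3: issue@4 deps=(None,1) exec_start@7 write@8
I4 add r2: issue@5 deps=(3,0) exec_start@8 write@11
I5 add r3: issue@6 deps=(None,2) exec_start@9 write@10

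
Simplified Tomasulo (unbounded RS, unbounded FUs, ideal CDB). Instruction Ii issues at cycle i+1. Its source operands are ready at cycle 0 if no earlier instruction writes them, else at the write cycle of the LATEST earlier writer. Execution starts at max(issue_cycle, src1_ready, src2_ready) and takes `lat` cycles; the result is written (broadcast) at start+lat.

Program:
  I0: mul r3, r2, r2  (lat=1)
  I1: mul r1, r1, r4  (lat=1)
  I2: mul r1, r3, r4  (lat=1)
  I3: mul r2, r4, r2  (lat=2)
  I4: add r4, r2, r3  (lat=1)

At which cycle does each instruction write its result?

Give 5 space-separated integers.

I0 mul r3: issue@1 deps=(None,None) exec_start@1 write@2
I1 mul r1: issue@2 deps=(None,None) exec_start@2 write@3
I2 mul r1: issue@3 deps=(0,None) exec_start@3 write@4
I3 mul r2: issue@4 deps=(None,None) exec_start@4 write@6
I4 add r4: issue@5 deps=(3,0) exec_start@6 write@7

Answer: 2 3 4 6 7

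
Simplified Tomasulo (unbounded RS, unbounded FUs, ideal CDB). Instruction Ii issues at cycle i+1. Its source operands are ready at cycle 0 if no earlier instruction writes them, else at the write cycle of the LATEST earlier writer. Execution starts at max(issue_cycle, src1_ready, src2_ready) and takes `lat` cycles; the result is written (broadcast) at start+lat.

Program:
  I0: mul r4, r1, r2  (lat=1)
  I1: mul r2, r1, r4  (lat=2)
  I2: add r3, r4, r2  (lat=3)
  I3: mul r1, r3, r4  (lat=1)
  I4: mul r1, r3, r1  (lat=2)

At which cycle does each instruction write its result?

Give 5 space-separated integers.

Answer: 2 4 7 8 10

Derivation:
I0 mul r4: issue@1 deps=(None,None) exec_start@1 write@2
I1 mul r2: issue@2 deps=(None,0) exec_start@2 write@4
I2 add r3: issue@3 deps=(0,1) exec_start@4 write@7
I3 mul r1: issue@4 deps=(2,0) exec_start@7 write@8
I4 mul r1: issue@5 deps=(2,3) exec_start@8 write@10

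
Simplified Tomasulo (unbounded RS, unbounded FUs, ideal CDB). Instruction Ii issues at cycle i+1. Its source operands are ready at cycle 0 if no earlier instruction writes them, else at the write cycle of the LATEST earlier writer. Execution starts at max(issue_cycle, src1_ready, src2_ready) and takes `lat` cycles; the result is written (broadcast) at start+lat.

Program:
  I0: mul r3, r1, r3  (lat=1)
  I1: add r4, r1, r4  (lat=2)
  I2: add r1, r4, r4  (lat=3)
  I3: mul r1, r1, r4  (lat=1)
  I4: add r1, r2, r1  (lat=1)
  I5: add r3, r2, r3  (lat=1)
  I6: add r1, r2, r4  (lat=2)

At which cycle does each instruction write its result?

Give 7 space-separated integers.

I0 mul r3: issue@1 deps=(None,None) exec_start@1 write@2
I1 add r4: issue@2 deps=(None,None) exec_start@2 write@4
I2 add r1: issue@3 deps=(1,1) exec_start@4 write@7
I3 mul r1: issue@4 deps=(2,1) exec_start@7 write@8
I4 add r1: issue@5 deps=(None,3) exec_start@8 write@9
I5 add r3: issue@6 deps=(None,0) exec_start@6 write@7
I6 add r1: issue@7 deps=(None,1) exec_start@7 write@9

Answer: 2 4 7 8 9 7 9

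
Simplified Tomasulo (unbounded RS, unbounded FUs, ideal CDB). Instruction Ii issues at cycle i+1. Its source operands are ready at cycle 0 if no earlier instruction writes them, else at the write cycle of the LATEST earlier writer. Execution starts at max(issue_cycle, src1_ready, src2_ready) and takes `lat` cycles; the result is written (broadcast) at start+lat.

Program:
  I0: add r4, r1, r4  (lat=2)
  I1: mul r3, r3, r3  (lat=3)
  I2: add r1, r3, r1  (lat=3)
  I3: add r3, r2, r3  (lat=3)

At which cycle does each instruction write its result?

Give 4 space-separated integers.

I0 add r4: issue@1 deps=(None,None) exec_start@1 write@3
I1 mul r3: issue@2 deps=(None,None) exec_start@2 write@5
I2 add r1: issue@3 deps=(1,None) exec_start@5 write@8
I3 add r3: issue@4 deps=(None,1) exec_start@5 write@8

Answer: 3 5 8 8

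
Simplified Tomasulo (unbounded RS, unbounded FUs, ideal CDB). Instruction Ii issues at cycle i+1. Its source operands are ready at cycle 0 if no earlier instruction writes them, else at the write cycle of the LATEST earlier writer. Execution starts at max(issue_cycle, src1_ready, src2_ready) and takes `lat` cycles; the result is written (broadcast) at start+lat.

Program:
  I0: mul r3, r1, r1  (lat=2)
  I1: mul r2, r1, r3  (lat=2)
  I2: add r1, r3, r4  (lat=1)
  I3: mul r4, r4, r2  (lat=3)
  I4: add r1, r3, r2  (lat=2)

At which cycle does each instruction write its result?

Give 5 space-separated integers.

I0 mul r3: issue@1 deps=(None,None) exec_start@1 write@3
I1 mul r2: issue@2 deps=(None,0) exec_start@3 write@5
I2 add r1: issue@3 deps=(0,None) exec_start@3 write@4
I3 mul r4: issue@4 deps=(None,1) exec_start@5 write@8
I4 add r1: issue@5 deps=(0,1) exec_start@5 write@7

Answer: 3 5 4 8 7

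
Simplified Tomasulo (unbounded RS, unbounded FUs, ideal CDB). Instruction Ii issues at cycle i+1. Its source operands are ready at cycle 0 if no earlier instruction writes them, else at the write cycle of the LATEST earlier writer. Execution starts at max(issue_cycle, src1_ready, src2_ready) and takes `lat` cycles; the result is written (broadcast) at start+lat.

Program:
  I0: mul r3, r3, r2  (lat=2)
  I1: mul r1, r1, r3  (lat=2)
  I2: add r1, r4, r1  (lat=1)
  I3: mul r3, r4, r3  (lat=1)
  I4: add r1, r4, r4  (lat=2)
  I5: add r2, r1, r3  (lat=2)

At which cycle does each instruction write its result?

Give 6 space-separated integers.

I0 mul r3: issue@1 deps=(None,None) exec_start@1 write@3
I1 mul r1: issue@2 deps=(None,0) exec_start@3 write@5
I2 add r1: issue@3 deps=(None,1) exec_start@5 write@6
I3 mul r3: issue@4 deps=(None,0) exec_start@4 write@5
I4 add r1: issue@5 deps=(None,None) exec_start@5 write@7
I5 add r2: issue@6 deps=(4,3) exec_start@7 write@9

Answer: 3 5 6 5 7 9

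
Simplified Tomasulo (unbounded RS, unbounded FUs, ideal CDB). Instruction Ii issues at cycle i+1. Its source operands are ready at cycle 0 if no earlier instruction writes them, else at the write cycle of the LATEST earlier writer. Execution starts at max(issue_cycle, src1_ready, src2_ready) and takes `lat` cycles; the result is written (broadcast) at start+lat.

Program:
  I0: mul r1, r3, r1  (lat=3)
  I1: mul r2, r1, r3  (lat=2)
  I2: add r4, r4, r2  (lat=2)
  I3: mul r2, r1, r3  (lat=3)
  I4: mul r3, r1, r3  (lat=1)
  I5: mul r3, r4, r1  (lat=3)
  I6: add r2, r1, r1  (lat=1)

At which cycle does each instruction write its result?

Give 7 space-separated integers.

I0 mul r1: issue@1 deps=(None,None) exec_start@1 write@4
I1 mul r2: issue@2 deps=(0,None) exec_start@4 write@6
I2 add r4: issue@3 deps=(None,1) exec_start@6 write@8
I3 mul r2: issue@4 deps=(0,None) exec_start@4 write@7
I4 mul r3: issue@5 deps=(0,None) exec_start@5 write@6
I5 mul r3: issue@6 deps=(2,0) exec_start@8 write@11
I6 add r2: issue@7 deps=(0,0) exec_start@7 write@8

Answer: 4 6 8 7 6 11 8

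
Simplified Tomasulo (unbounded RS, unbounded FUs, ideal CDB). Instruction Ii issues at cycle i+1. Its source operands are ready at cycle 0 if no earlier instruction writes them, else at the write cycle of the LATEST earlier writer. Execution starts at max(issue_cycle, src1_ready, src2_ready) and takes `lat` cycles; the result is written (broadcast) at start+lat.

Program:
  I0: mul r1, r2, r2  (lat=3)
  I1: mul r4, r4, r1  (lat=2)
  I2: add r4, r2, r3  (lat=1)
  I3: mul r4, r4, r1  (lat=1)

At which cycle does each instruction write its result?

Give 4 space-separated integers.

Answer: 4 6 4 5

Derivation:
I0 mul r1: issue@1 deps=(None,None) exec_start@1 write@4
I1 mul r4: issue@2 deps=(None,0) exec_start@4 write@6
I2 add r4: issue@3 deps=(None,None) exec_start@3 write@4
I3 mul r4: issue@4 deps=(2,0) exec_start@4 write@5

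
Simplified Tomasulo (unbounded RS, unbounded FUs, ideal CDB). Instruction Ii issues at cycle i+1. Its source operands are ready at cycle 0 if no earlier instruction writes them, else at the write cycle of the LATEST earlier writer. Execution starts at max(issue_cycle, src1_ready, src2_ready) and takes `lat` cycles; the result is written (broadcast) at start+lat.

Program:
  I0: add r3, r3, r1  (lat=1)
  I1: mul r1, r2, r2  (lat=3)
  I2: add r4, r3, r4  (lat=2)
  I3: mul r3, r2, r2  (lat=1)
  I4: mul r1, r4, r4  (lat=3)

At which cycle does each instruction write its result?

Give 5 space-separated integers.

I0 add r3: issue@1 deps=(None,None) exec_start@1 write@2
I1 mul r1: issue@2 deps=(None,None) exec_start@2 write@5
I2 add r4: issue@3 deps=(0,None) exec_start@3 write@5
I3 mul r3: issue@4 deps=(None,None) exec_start@4 write@5
I4 mul r1: issue@5 deps=(2,2) exec_start@5 write@8

Answer: 2 5 5 5 8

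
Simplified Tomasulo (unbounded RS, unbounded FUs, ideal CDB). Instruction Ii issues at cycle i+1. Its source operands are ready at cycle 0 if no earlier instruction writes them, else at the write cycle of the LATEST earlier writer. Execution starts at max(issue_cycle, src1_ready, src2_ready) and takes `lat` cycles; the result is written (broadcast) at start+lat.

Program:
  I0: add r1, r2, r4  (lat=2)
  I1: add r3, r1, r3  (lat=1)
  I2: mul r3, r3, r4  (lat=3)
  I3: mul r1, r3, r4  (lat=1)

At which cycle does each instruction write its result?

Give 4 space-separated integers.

I0 add r1: issue@1 deps=(None,None) exec_start@1 write@3
I1 add r3: issue@2 deps=(0,None) exec_start@3 write@4
I2 mul r3: issue@3 deps=(1,None) exec_start@4 write@7
I3 mul r1: issue@4 deps=(2,None) exec_start@7 write@8

Answer: 3 4 7 8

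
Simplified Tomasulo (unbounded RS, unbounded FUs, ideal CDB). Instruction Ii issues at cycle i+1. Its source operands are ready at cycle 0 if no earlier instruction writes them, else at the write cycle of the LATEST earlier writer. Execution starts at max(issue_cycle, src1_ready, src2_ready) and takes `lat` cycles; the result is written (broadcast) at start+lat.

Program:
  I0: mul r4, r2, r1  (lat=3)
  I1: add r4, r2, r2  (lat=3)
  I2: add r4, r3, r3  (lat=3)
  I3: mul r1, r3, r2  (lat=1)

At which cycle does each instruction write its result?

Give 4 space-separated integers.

Answer: 4 5 6 5

Derivation:
I0 mul r4: issue@1 deps=(None,None) exec_start@1 write@4
I1 add r4: issue@2 deps=(None,None) exec_start@2 write@5
I2 add r4: issue@3 deps=(None,None) exec_start@3 write@6
I3 mul r1: issue@4 deps=(None,None) exec_start@4 write@5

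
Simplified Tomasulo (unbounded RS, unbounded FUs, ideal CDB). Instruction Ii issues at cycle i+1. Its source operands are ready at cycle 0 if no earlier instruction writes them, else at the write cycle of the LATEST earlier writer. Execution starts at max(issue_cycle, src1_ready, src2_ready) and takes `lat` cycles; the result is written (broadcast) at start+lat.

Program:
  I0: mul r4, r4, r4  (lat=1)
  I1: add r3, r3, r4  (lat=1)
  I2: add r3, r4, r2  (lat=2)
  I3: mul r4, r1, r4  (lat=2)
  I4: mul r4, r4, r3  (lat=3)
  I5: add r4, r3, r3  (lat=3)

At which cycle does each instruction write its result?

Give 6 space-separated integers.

I0 mul r4: issue@1 deps=(None,None) exec_start@1 write@2
I1 add r3: issue@2 deps=(None,0) exec_start@2 write@3
I2 add r3: issue@3 deps=(0,None) exec_start@3 write@5
I3 mul r4: issue@4 deps=(None,0) exec_start@4 write@6
I4 mul r4: issue@5 deps=(3,2) exec_start@6 write@9
I5 add r4: issue@6 deps=(2,2) exec_start@6 write@9

Answer: 2 3 5 6 9 9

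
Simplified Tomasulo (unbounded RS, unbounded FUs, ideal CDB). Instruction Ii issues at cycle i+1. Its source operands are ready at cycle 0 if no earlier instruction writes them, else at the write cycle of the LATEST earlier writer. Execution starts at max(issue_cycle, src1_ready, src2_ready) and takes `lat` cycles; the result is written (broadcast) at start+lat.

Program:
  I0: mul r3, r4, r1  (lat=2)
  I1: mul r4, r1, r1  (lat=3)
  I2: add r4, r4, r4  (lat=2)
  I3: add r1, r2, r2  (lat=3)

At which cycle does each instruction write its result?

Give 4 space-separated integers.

Answer: 3 5 7 7

Derivation:
I0 mul r3: issue@1 deps=(None,None) exec_start@1 write@3
I1 mul r4: issue@2 deps=(None,None) exec_start@2 write@5
I2 add r4: issue@3 deps=(1,1) exec_start@5 write@7
I3 add r1: issue@4 deps=(None,None) exec_start@4 write@7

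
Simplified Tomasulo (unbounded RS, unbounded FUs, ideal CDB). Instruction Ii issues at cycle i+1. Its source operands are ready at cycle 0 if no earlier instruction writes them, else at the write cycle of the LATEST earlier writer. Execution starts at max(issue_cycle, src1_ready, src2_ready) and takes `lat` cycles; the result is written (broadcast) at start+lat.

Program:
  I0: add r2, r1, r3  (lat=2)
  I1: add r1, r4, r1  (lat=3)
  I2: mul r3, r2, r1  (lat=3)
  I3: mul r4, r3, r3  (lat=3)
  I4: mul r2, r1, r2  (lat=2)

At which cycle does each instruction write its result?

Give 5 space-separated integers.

I0 add r2: issue@1 deps=(None,None) exec_start@1 write@3
I1 add r1: issue@2 deps=(None,None) exec_start@2 write@5
I2 mul r3: issue@3 deps=(0,1) exec_start@5 write@8
I3 mul r4: issue@4 deps=(2,2) exec_start@8 write@11
I4 mul r2: issue@5 deps=(1,0) exec_start@5 write@7

Answer: 3 5 8 11 7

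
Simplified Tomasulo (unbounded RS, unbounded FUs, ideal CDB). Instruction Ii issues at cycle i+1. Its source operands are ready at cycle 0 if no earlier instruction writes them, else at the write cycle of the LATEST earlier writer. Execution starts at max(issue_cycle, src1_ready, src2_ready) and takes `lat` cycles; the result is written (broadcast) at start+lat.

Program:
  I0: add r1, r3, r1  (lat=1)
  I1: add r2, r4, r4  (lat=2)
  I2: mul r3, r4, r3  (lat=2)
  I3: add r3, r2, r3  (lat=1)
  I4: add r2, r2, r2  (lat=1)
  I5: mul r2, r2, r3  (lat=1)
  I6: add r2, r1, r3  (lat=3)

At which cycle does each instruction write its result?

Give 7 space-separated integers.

I0 add r1: issue@1 deps=(None,None) exec_start@1 write@2
I1 add r2: issue@2 deps=(None,None) exec_start@2 write@4
I2 mul r3: issue@3 deps=(None,None) exec_start@3 write@5
I3 add r3: issue@4 deps=(1,2) exec_start@5 write@6
I4 add r2: issue@5 deps=(1,1) exec_start@5 write@6
I5 mul r2: issue@6 deps=(4,3) exec_start@6 write@7
I6 add r2: issue@7 deps=(0,3) exec_start@7 write@10

Answer: 2 4 5 6 6 7 10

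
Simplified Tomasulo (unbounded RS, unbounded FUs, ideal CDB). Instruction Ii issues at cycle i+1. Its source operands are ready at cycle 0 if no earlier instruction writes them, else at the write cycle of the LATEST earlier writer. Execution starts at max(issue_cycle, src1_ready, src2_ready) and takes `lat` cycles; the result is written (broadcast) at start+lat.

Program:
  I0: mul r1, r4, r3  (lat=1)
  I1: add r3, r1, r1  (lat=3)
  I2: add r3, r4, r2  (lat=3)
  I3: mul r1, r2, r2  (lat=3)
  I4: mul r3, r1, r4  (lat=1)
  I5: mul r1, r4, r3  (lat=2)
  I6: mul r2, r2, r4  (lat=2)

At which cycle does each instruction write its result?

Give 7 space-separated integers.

I0 mul r1: issue@1 deps=(None,None) exec_start@1 write@2
I1 add r3: issue@2 deps=(0,0) exec_start@2 write@5
I2 add r3: issue@3 deps=(None,None) exec_start@3 write@6
I3 mul r1: issue@4 deps=(None,None) exec_start@4 write@7
I4 mul r3: issue@5 deps=(3,None) exec_start@7 write@8
I5 mul r1: issue@6 deps=(None,4) exec_start@8 write@10
I6 mul r2: issue@7 deps=(None,None) exec_start@7 write@9

Answer: 2 5 6 7 8 10 9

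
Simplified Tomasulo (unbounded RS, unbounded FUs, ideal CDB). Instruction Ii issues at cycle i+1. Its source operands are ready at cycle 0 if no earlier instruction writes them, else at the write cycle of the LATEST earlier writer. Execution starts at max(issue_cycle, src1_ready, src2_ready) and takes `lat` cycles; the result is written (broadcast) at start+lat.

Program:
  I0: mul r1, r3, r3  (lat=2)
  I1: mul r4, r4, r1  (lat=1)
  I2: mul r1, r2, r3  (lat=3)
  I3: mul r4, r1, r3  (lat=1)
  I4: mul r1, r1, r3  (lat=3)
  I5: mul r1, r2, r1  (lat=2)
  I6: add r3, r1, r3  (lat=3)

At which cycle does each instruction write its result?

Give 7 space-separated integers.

Answer: 3 4 6 7 9 11 14

Derivation:
I0 mul r1: issue@1 deps=(None,None) exec_start@1 write@3
I1 mul r4: issue@2 deps=(None,0) exec_start@3 write@4
I2 mul r1: issue@3 deps=(None,None) exec_start@3 write@6
I3 mul r4: issue@4 deps=(2,None) exec_start@6 write@7
I4 mul r1: issue@5 deps=(2,None) exec_start@6 write@9
I5 mul r1: issue@6 deps=(None,4) exec_start@9 write@11
I6 add r3: issue@7 deps=(5,None) exec_start@11 write@14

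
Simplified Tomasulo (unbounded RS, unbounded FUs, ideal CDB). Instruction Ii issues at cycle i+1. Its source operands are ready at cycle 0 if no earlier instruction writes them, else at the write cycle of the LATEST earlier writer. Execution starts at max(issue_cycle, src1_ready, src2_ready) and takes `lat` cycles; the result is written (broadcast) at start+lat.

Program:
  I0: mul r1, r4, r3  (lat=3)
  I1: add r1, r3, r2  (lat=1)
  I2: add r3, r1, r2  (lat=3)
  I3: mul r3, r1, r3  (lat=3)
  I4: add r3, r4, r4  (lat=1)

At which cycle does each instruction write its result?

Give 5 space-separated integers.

Answer: 4 3 6 9 6

Derivation:
I0 mul r1: issue@1 deps=(None,None) exec_start@1 write@4
I1 add r1: issue@2 deps=(None,None) exec_start@2 write@3
I2 add r3: issue@3 deps=(1,None) exec_start@3 write@6
I3 mul r3: issue@4 deps=(1,2) exec_start@6 write@9
I4 add r3: issue@5 deps=(None,None) exec_start@5 write@6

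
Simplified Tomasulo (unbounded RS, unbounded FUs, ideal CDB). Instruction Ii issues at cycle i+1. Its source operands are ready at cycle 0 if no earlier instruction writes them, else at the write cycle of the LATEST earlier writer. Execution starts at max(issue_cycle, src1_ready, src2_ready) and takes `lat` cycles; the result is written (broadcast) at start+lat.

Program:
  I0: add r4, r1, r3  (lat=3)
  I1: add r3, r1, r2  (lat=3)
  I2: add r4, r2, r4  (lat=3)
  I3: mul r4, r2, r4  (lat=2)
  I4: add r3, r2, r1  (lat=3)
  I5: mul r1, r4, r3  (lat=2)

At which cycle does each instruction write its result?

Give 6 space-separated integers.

Answer: 4 5 7 9 8 11

Derivation:
I0 add r4: issue@1 deps=(None,None) exec_start@1 write@4
I1 add r3: issue@2 deps=(None,None) exec_start@2 write@5
I2 add r4: issue@3 deps=(None,0) exec_start@4 write@7
I3 mul r4: issue@4 deps=(None,2) exec_start@7 write@9
I4 add r3: issue@5 deps=(None,None) exec_start@5 write@8
I5 mul r1: issue@6 deps=(3,4) exec_start@9 write@11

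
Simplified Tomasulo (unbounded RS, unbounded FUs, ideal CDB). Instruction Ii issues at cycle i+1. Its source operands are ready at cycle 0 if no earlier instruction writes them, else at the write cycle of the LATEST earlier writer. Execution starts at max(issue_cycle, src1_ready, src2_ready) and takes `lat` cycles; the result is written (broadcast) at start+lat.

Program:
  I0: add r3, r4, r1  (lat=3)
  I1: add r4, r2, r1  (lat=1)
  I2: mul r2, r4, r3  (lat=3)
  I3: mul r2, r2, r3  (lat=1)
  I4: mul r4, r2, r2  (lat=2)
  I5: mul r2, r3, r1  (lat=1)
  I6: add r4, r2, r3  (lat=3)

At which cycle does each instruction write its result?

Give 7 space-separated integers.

I0 add r3: issue@1 deps=(None,None) exec_start@1 write@4
I1 add r4: issue@2 deps=(None,None) exec_start@2 write@3
I2 mul r2: issue@3 deps=(1,0) exec_start@4 write@7
I3 mul r2: issue@4 deps=(2,0) exec_start@7 write@8
I4 mul r4: issue@5 deps=(3,3) exec_start@8 write@10
I5 mul r2: issue@6 deps=(0,None) exec_start@6 write@7
I6 add r4: issue@7 deps=(5,0) exec_start@7 write@10

Answer: 4 3 7 8 10 7 10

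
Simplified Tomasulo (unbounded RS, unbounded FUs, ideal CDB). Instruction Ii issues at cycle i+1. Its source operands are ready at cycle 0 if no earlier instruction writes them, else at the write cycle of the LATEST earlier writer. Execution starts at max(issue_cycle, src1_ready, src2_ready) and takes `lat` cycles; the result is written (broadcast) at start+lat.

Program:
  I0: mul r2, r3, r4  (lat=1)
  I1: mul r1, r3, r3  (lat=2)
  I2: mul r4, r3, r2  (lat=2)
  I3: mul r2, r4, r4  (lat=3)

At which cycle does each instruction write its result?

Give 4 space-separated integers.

Answer: 2 4 5 8

Derivation:
I0 mul r2: issue@1 deps=(None,None) exec_start@1 write@2
I1 mul r1: issue@2 deps=(None,None) exec_start@2 write@4
I2 mul r4: issue@3 deps=(None,0) exec_start@3 write@5
I3 mul r2: issue@4 deps=(2,2) exec_start@5 write@8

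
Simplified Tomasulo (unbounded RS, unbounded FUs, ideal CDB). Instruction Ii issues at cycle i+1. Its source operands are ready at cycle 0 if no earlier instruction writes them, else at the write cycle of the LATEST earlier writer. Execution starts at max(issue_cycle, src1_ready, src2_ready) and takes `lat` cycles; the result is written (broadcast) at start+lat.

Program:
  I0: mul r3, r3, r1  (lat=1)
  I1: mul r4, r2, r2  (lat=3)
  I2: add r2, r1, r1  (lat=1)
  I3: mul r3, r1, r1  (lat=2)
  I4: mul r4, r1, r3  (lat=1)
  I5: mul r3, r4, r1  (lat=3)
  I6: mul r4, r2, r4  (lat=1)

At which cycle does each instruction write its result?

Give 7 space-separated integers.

Answer: 2 5 4 6 7 10 8

Derivation:
I0 mul r3: issue@1 deps=(None,None) exec_start@1 write@2
I1 mul r4: issue@2 deps=(None,None) exec_start@2 write@5
I2 add r2: issue@3 deps=(None,None) exec_start@3 write@4
I3 mul r3: issue@4 deps=(None,None) exec_start@4 write@6
I4 mul r4: issue@5 deps=(None,3) exec_start@6 write@7
I5 mul r3: issue@6 deps=(4,None) exec_start@7 write@10
I6 mul r4: issue@7 deps=(2,4) exec_start@7 write@8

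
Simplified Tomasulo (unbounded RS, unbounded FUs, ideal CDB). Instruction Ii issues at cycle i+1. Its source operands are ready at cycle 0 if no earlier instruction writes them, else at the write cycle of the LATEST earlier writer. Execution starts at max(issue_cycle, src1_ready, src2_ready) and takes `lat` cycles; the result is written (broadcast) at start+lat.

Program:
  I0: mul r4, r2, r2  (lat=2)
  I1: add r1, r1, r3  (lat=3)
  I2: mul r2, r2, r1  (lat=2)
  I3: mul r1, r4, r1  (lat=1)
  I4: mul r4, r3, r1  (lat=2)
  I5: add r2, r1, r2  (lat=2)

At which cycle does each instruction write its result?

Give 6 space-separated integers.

I0 mul r4: issue@1 deps=(None,None) exec_start@1 write@3
I1 add r1: issue@2 deps=(None,None) exec_start@2 write@5
I2 mul r2: issue@3 deps=(None,1) exec_start@5 write@7
I3 mul r1: issue@4 deps=(0,1) exec_start@5 write@6
I4 mul r4: issue@5 deps=(None,3) exec_start@6 write@8
I5 add r2: issue@6 deps=(3,2) exec_start@7 write@9

Answer: 3 5 7 6 8 9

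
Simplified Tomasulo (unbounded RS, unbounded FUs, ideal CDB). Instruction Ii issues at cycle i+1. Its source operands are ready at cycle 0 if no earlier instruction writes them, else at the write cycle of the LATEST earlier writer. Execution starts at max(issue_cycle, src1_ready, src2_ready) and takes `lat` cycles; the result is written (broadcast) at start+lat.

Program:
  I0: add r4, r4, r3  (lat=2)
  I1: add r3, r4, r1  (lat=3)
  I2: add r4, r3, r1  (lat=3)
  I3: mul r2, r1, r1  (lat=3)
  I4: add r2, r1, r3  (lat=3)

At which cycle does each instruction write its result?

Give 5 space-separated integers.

I0 add r4: issue@1 deps=(None,None) exec_start@1 write@3
I1 add r3: issue@2 deps=(0,None) exec_start@3 write@6
I2 add r4: issue@3 deps=(1,None) exec_start@6 write@9
I3 mul r2: issue@4 deps=(None,None) exec_start@4 write@7
I4 add r2: issue@5 deps=(None,1) exec_start@6 write@9

Answer: 3 6 9 7 9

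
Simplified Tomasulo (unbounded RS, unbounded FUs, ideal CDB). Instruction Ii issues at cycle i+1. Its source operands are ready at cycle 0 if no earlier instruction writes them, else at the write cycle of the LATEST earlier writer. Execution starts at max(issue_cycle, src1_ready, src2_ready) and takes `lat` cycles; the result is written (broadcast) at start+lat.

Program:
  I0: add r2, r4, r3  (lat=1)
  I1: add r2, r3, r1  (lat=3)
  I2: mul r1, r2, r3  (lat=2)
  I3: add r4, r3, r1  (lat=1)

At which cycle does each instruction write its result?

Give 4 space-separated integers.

Answer: 2 5 7 8

Derivation:
I0 add r2: issue@1 deps=(None,None) exec_start@1 write@2
I1 add r2: issue@2 deps=(None,None) exec_start@2 write@5
I2 mul r1: issue@3 deps=(1,None) exec_start@5 write@7
I3 add r4: issue@4 deps=(None,2) exec_start@7 write@8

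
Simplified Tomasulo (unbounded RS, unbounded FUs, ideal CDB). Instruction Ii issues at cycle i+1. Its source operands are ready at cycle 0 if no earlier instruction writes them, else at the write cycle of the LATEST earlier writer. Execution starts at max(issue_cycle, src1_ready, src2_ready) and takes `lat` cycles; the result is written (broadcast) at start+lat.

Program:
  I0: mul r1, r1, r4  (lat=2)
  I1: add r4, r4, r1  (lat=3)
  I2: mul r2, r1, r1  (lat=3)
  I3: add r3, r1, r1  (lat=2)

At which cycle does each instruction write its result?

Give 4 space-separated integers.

Answer: 3 6 6 6

Derivation:
I0 mul r1: issue@1 deps=(None,None) exec_start@1 write@3
I1 add r4: issue@2 deps=(None,0) exec_start@3 write@6
I2 mul r2: issue@3 deps=(0,0) exec_start@3 write@6
I3 add r3: issue@4 deps=(0,0) exec_start@4 write@6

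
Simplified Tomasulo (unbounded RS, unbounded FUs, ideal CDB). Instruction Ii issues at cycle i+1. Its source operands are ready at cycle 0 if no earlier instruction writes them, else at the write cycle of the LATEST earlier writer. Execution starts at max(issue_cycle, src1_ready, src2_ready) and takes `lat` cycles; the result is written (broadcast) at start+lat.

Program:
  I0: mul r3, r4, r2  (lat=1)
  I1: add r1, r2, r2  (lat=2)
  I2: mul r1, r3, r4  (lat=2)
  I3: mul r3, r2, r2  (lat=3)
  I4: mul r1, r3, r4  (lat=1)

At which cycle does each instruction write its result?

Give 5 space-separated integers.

I0 mul r3: issue@1 deps=(None,None) exec_start@1 write@2
I1 add r1: issue@2 deps=(None,None) exec_start@2 write@4
I2 mul r1: issue@3 deps=(0,None) exec_start@3 write@5
I3 mul r3: issue@4 deps=(None,None) exec_start@4 write@7
I4 mul r1: issue@5 deps=(3,None) exec_start@7 write@8

Answer: 2 4 5 7 8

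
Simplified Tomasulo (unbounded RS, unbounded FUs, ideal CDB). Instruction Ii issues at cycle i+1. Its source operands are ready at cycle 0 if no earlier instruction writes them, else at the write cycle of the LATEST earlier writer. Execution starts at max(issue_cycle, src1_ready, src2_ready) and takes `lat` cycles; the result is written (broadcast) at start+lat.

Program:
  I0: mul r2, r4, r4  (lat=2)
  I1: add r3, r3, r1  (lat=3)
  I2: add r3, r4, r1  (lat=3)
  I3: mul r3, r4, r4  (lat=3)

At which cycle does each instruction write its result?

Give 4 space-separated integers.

Answer: 3 5 6 7

Derivation:
I0 mul r2: issue@1 deps=(None,None) exec_start@1 write@3
I1 add r3: issue@2 deps=(None,None) exec_start@2 write@5
I2 add r3: issue@3 deps=(None,None) exec_start@3 write@6
I3 mul r3: issue@4 deps=(None,None) exec_start@4 write@7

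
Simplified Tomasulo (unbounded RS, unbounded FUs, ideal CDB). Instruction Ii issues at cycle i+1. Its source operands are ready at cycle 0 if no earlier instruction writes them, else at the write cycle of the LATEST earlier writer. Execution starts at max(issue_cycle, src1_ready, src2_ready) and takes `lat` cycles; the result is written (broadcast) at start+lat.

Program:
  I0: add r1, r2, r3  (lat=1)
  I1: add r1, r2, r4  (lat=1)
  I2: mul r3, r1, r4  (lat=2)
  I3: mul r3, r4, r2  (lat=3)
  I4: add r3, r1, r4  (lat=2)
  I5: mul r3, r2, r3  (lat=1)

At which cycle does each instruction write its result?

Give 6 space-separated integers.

Answer: 2 3 5 7 7 8

Derivation:
I0 add r1: issue@1 deps=(None,None) exec_start@1 write@2
I1 add r1: issue@2 deps=(None,None) exec_start@2 write@3
I2 mul r3: issue@3 deps=(1,None) exec_start@3 write@5
I3 mul r3: issue@4 deps=(None,None) exec_start@4 write@7
I4 add r3: issue@5 deps=(1,None) exec_start@5 write@7
I5 mul r3: issue@6 deps=(None,4) exec_start@7 write@8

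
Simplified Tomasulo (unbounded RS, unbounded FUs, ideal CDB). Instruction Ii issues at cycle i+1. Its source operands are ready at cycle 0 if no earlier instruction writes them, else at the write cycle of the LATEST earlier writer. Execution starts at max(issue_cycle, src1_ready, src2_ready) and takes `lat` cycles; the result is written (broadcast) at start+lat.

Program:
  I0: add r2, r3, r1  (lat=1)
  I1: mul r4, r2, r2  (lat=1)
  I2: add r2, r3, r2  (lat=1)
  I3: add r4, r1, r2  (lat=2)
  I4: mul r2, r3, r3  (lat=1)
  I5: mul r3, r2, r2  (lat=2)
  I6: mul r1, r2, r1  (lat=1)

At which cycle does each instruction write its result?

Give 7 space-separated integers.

Answer: 2 3 4 6 6 8 8

Derivation:
I0 add r2: issue@1 deps=(None,None) exec_start@1 write@2
I1 mul r4: issue@2 deps=(0,0) exec_start@2 write@3
I2 add r2: issue@3 deps=(None,0) exec_start@3 write@4
I3 add r4: issue@4 deps=(None,2) exec_start@4 write@6
I4 mul r2: issue@5 deps=(None,None) exec_start@5 write@6
I5 mul r3: issue@6 deps=(4,4) exec_start@6 write@8
I6 mul r1: issue@7 deps=(4,None) exec_start@7 write@8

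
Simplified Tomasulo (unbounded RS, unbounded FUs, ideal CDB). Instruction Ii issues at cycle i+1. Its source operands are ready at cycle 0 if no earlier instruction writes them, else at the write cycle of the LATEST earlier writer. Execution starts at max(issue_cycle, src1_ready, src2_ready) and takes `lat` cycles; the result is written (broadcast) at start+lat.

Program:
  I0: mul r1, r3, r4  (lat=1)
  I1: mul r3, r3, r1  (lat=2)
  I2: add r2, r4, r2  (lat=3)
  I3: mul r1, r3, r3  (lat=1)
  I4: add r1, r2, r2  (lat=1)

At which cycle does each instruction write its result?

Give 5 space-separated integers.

Answer: 2 4 6 5 7

Derivation:
I0 mul r1: issue@1 deps=(None,None) exec_start@1 write@2
I1 mul r3: issue@2 deps=(None,0) exec_start@2 write@4
I2 add r2: issue@3 deps=(None,None) exec_start@3 write@6
I3 mul r1: issue@4 deps=(1,1) exec_start@4 write@5
I4 add r1: issue@5 deps=(2,2) exec_start@6 write@7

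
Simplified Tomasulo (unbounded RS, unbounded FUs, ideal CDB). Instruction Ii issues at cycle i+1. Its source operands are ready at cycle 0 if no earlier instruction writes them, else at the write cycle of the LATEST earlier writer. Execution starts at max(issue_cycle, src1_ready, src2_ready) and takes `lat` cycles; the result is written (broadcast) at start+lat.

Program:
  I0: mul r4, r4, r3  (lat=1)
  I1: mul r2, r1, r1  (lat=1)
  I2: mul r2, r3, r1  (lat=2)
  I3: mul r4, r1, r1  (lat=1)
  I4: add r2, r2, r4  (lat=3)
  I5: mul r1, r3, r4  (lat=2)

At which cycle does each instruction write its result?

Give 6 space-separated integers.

I0 mul r4: issue@1 deps=(None,None) exec_start@1 write@2
I1 mul r2: issue@2 deps=(None,None) exec_start@2 write@3
I2 mul r2: issue@3 deps=(None,None) exec_start@3 write@5
I3 mul r4: issue@4 deps=(None,None) exec_start@4 write@5
I4 add r2: issue@5 deps=(2,3) exec_start@5 write@8
I5 mul r1: issue@6 deps=(None,3) exec_start@6 write@8

Answer: 2 3 5 5 8 8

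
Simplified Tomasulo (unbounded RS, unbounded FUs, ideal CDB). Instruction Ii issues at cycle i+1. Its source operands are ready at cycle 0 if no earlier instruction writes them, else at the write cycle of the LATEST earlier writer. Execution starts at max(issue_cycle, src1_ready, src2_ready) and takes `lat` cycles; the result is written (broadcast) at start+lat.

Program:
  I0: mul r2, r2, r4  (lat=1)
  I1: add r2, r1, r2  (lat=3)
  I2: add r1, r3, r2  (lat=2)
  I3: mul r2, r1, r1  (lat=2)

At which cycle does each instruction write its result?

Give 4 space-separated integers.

Answer: 2 5 7 9

Derivation:
I0 mul r2: issue@1 deps=(None,None) exec_start@1 write@2
I1 add r2: issue@2 deps=(None,0) exec_start@2 write@5
I2 add r1: issue@3 deps=(None,1) exec_start@5 write@7
I3 mul r2: issue@4 deps=(2,2) exec_start@7 write@9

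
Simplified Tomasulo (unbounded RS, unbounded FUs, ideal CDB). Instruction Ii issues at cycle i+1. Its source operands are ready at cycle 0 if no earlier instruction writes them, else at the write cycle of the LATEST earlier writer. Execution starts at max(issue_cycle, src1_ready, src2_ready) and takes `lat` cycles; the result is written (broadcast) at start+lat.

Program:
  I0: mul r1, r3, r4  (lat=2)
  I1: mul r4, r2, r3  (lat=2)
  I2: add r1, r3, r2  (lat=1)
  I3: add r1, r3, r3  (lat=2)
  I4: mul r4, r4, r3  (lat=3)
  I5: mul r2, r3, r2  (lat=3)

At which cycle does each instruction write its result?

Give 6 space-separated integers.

Answer: 3 4 4 6 8 9

Derivation:
I0 mul r1: issue@1 deps=(None,None) exec_start@1 write@3
I1 mul r4: issue@2 deps=(None,None) exec_start@2 write@4
I2 add r1: issue@3 deps=(None,None) exec_start@3 write@4
I3 add r1: issue@4 deps=(None,None) exec_start@4 write@6
I4 mul r4: issue@5 deps=(1,None) exec_start@5 write@8
I5 mul r2: issue@6 deps=(None,None) exec_start@6 write@9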